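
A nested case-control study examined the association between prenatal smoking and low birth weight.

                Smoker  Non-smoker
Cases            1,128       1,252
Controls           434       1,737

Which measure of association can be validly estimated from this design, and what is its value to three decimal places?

Reading the table with exposure as columns: a = 1128 (Smoker, case), b = 434 (Smoker, non-case), c = 1252 (Non-smoker, case), d = 1737.
This is a nested case-control study: participants were sampled on outcome status, so risks in the source population cannot be estimated directly — relative risk is not valid here. The odds ratio is the appropriate measure.
OR = (a·d)/(b·c) = (1128 × 1737) / (434 × 1252) = 1959336 / 543368 = 3.60591

3.606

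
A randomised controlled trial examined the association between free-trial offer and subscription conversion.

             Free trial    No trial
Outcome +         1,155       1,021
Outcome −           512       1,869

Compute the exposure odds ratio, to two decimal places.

Reading the table with exposure as columns: a = 1155 (Free trial, case), b = 512 (Free trial, non-case), c = 1021 (No trial, case), d = 1869.
OR = (a·d)/(b·c) = (1155 × 1869) / (512 × 1021) = 2158695 / 522752 = 4.12948
The odds of subscription conversion are about 4.13 times as high in the free trial group.

4.13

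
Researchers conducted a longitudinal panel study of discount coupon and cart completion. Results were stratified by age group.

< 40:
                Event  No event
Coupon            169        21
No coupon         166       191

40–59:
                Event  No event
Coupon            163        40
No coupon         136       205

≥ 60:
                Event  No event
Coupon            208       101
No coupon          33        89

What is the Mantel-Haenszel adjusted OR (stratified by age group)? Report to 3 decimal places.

OR_MH = Σ(aᵢdᵢ/nᵢ) / Σ(bᵢcᵢ/nᵢ), where nᵢ is the stratum total.
Stratum 1 (< 40): n = 547; a·d/n = 169·191/547 = 59.0110; b·c/n = 21·166/547 = 6.3729
Stratum 2 (40–59): n = 544; a·d/n = 163·205/544 = 61.4246; b·c/n = 40·136/544 = 10.0000
Stratum 3 (≥ 60): n = 431; a·d/n = 208·89/431 = 42.9513; b·c/n = 101·33/431 = 7.7332
OR_MH = (59.0110 + 61.4246 + 42.9513) / (6.3729 + 10.0000 + 7.7332) = 163.3869 / 24.1061 = 6.77782

6.778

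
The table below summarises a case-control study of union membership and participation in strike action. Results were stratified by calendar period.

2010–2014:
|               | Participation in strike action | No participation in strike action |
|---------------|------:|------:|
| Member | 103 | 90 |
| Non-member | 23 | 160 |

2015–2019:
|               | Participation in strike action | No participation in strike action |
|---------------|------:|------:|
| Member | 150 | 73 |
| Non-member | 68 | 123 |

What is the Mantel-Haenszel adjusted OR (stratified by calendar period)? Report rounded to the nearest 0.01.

5.05

OR_MH = Σ(aᵢdᵢ/nᵢ) / Σ(bᵢcᵢ/nᵢ), where nᵢ is the stratum total.
Stratum 1 (2010–2014): n = 376; a·d/n = 103·160/376 = 43.8298; b·c/n = 90·23/376 = 5.5053
Stratum 2 (2015–2019): n = 414; a·d/n = 150·123/414 = 44.5652; b·c/n = 73·68/414 = 11.9903
OR_MH = (43.8298 + 44.5652) / (5.5053 + 11.9903) = 88.3950 / 17.4957 = 5.05240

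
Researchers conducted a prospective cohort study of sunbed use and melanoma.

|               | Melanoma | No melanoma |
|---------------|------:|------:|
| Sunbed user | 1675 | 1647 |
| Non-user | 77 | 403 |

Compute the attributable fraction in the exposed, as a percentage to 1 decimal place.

68.2

Cells: a = 1675, b = 1647, c = 77, d = 403.
Risk in exposed = 1675/3322 = 0.50421; risk in unexposed = 77/480 = 0.16042.
RR = 0.50421/0.16042 = 3.14315
AR% = (RR − 1)/RR × 100 = (3.14315 − 1)/3.14315 × 100 = 68.1848%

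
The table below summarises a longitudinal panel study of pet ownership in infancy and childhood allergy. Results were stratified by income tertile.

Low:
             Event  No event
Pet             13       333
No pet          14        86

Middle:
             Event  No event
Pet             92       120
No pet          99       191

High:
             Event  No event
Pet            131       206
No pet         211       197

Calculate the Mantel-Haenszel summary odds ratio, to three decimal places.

OR_MH = Σ(aᵢdᵢ/nᵢ) / Σ(bᵢcᵢ/nᵢ), where nᵢ is the stratum total.
Stratum 1 (Low): n = 446; a·d/n = 13·86/446 = 2.5067; b·c/n = 333·14/446 = 10.4529
Stratum 2 (Middle): n = 502; a·d/n = 92·191/502 = 35.0040; b·c/n = 120·99/502 = 23.6653
Stratum 3 (High): n = 745; a·d/n = 131·197/745 = 34.6403; b·c/n = 206·211/745 = 58.3436
OR_MH = (2.5067 + 35.0040 + 34.6403) / (10.4529 + 23.6653 + 58.3436) = 72.1510 / 92.4619 = 0.78033

0.780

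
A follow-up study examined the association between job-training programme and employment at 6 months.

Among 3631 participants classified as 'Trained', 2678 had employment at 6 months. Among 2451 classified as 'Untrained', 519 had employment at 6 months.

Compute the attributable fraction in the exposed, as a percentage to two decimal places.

From the description: a = 2678, b = 953, c = 519, d = 1932.
Risk in exposed = 2678/3631 = 0.73754; risk in unexposed = 519/2451 = 0.21175.
RR = 0.73754/0.21175 = 3.48305
AR% = (RR − 1)/RR × 100 = (3.48305 − 1)/3.48305 × 100 = 71.2896%

71.29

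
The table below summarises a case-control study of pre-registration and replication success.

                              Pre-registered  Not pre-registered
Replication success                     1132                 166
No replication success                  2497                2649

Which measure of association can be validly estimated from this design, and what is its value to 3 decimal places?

7.234

Reading the table with exposure as columns: a = 1132 (Pre-registered, case), b = 2497 (Pre-registered, non-case), c = 166 (Not pre-registered, case), d = 2649.
This is a case-control study: participants were sampled on outcome status, so risks in the source population cannot be estimated directly — relative risk is not valid here. The odds ratio is the appropriate measure.
OR = (a·d)/(b·c) = (1132 × 2649) / (2497 × 166) = 2998668 / 414502 = 7.23439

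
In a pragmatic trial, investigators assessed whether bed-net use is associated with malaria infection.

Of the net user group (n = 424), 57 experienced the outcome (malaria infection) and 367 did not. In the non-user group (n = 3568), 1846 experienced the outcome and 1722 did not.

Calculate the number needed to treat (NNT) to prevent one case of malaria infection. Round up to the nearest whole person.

Risk in treated group = 57/424 = 0.13443; risk in control = 1846/3568 = 0.51738.
Absolute risk reduction = 0.51738 − 0.13443 = 0.38294
NNT = 1 / ARR = 1 / 0.38294 = 2.611 → round up → 3

3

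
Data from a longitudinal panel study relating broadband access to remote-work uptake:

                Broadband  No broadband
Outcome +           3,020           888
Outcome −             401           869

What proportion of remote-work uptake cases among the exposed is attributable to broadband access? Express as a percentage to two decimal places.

42.75

Reading the table with exposure as columns: a = 3020 (Broadband, case), b = 401 (Broadband, non-case), c = 888 (No broadband, case), d = 869.
Risk in exposed = 3020/3421 = 0.88278; risk in unexposed = 888/1757 = 0.50541.
RR = 0.88278/0.50541 = 1.74668
AR% = (RR − 1)/RR × 100 = (1.74668 − 1)/1.74668 × 100 = 42.7484%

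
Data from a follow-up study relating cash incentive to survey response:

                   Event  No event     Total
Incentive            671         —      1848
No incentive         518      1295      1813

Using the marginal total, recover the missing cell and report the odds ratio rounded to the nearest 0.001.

1.425

The missing cell is in the exposed row: 1848 − 671 = 1177.
So a = 671, b = 1177, c = 518, d = 1295.
OR = (a·d)/(b·c) = (671 × 1295) / (1177 × 518) = 868945 / 609686 = 1.42523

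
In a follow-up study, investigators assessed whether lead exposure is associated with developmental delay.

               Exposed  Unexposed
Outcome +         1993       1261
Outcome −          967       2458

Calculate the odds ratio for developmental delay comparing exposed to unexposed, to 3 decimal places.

Reading the table with exposure as columns: a = 1993 (Exposed, case), b = 967 (Exposed, non-case), c = 1261 (Unexposed, case), d = 2458.
OR = (a·d)/(b·c) = (1993 × 2458) / (967 × 1261) = 4898794 / 1219387 = 4.01742
The odds of developmental delay are about 4.02 times as high in the exposed group.

4.017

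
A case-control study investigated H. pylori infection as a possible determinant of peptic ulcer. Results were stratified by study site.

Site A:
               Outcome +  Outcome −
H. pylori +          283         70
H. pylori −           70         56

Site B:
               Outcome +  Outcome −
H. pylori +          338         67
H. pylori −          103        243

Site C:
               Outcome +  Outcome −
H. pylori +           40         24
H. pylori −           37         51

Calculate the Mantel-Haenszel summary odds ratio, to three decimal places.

OR_MH = Σ(aᵢdᵢ/nᵢ) / Σ(bᵢcᵢ/nᵢ), where nᵢ is the stratum total.
Stratum 1 (Site A): n = 479; a·d/n = 283·56/479 = 33.0856; b·c/n = 70·70/479 = 10.2296
Stratum 2 (Site B): n = 751; a·d/n = 338·243/751 = 109.3662; b·c/n = 67·103/751 = 9.1891
Stratum 3 (Site C): n = 152; a·d/n = 40·51/152 = 13.4211; b·c/n = 24·37/152 = 5.8421
OR_MH = (33.0856 + 109.3662 + 13.4211) / (10.2296 + 9.1891 + 5.8421) = 155.8728 / 25.2608 = 6.17053

6.171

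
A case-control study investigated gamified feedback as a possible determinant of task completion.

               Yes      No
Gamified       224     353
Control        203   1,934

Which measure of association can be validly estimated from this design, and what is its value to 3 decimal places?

6.046

Cells: a = 224, b = 353, c = 203, d = 1934.
This is a case-control study: participants were sampled on outcome status, so risks in the source population cannot be estimated directly — relative risk is not valid here. The odds ratio is the appropriate measure.
OR = (a·d)/(b·c) = (224 × 1934) / (353 × 203) = 433216 / 71659 = 6.04552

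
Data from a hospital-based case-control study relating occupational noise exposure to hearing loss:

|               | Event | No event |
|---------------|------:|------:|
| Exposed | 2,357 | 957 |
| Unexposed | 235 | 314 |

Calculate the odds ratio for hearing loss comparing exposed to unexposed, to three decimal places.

Cells: a = 2357, b = 957, c = 235, d = 314.
OR = (a·d)/(b·c) = (2357 × 314) / (957 × 235) = 740098 / 224895 = 3.29086
The odds of hearing loss are about 3.29 times as high in the exposed group.

3.291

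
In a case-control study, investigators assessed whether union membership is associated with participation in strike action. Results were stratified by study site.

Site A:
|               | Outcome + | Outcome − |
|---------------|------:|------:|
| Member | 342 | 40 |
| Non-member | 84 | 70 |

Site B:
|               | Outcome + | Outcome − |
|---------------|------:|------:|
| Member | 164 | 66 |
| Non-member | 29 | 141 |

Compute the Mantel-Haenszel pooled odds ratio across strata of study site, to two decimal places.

OR_MH = Σ(aᵢdᵢ/nᵢ) / Σ(bᵢcᵢ/nᵢ), where nᵢ is the stratum total.
Stratum 1 (Site A): n = 536; a·d/n = 342·70/536 = 44.6642; b·c/n = 40·84/536 = 6.2687
Stratum 2 (Site B): n = 400; a·d/n = 164·141/400 = 57.8100; b·c/n = 66·29/400 = 4.7850
OR_MH = (44.6642 + 57.8100) / (6.2687 + 4.7850) = 102.4742 / 11.0537 = 9.27061

9.27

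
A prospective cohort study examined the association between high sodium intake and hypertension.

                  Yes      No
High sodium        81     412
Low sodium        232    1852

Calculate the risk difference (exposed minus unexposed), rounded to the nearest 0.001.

Cells: a = 81, b = 412, c = 232, d = 1852.
Risk in exposed = 81/493 = 0.164300; risk in unexposed = 232/2084 = 0.111324.
Risk difference = 0.164300 − 0.111324 = 0.052976

0.053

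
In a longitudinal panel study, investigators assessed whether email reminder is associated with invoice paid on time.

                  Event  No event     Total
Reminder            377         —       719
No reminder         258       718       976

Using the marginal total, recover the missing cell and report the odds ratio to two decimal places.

The missing cell is in the exposed row: 719 − 377 = 342.
So a = 377, b = 342, c = 258, d = 718.
OR = (a·d)/(b·c) = (377 × 718) / (342 × 258) = 270686 / 88236 = 3.06775

3.07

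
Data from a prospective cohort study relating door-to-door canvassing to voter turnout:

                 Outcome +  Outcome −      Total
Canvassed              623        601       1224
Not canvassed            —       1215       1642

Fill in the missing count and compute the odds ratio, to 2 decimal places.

2.95

The missing cell is in the unexposed row: 1642 − 1215 = 427.
So a = 623, b = 601, c = 427, d = 1215.
OR = (a·d)/(b·c) = (623 × 1215) / (601 × 427) = 756945 / 256627 = 2.94959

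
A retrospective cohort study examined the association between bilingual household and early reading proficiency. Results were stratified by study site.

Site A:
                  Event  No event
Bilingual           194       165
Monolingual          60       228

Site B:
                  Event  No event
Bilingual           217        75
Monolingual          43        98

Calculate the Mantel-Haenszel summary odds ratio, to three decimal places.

OR_MH = Σ(aᵢdᵢ/nᵢ) / Σ(bᵢcᵢ/nᵢ), where nᵢ is the stratum total.
Stratum 1 (Site A): n = 647; a·d/n = 194·228/647 = 68.3648; b·c/n = 165·60/647 = 15.3014
Stratum 2 (Site B): n = 433; a·d/n = 217·98/433 = 49.1132; b·c/n = 75·43/433 = 7.4480
OR_MH = (68.3648 + 49.1132) / (15.3014 + 7.4480) = 117.4779 / 22.7494 = 5.16399

5.164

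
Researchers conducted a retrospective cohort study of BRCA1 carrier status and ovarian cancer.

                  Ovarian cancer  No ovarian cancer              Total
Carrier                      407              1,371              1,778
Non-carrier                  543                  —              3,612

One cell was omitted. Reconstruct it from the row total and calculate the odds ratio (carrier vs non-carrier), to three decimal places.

The missing cell is in the unexposed row: 3612 − 543 = 3069.
So a = 407, b = 1371, c = 543, d = 3069.
OR = (a·d)/(b·c) = (407 × 3069) / (1371 × 543) = 1249083 / 744453 = 1.67785

1.678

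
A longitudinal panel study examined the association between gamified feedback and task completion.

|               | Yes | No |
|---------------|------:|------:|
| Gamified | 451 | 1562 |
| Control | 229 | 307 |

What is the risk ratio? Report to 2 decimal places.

Cells: a = 451, b = 1562, c = 229, d = 307.
Risk in exposed = 451/2013 = 0.22404; risk in unexposed = 229/536 = 0.42724.
RR = 0.22404 / 0.42724 = 0.52440
The risk is 48% lower among the exposed than among the unexposed.

0.52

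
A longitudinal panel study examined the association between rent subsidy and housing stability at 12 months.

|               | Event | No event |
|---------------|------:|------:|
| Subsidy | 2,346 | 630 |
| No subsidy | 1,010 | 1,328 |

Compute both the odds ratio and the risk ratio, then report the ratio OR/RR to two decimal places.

Cells: a = 2346, b = 630, c = 1010, d = 1328.
OR = (2346·1328)/(630·1010) = 3115488/636300 = 4.89626
Risk in exposed = 2346/2976 = 0.78831; risk in unexposed = 1010/2338 = 0.43199; RR = 1.82481
OR/RR = 4.89626 / 1.82481 = 2.68316
The outcome is not rare, so the OR lies further from 1 than the RR.

2.68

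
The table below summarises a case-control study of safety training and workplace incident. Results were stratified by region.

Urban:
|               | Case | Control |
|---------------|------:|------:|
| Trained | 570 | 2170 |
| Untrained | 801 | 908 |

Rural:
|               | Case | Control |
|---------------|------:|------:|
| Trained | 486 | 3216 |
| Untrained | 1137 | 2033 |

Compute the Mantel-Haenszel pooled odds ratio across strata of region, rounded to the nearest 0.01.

0.28

OR_MH = Σ(aᵢdᵢ/nᵢ) / Σ(bᵢcᵢ/nᵢ), where nᵢ is the stratum total.
Stratum 1 (Urban): n = 4449; a·d/n = 570·908/4449 = 116.3318; b·c/n = 2170·801/4449 = 390.6878
Stratum 2 (Rural): n = 6872; a·d/n = 486·2033/6872 = 143.7774; b·c/n = 3216·1137/6872 = 532.1001
OR_MH = (116.3318 + 143.7774) / (390.6878 + 532.1001) = 260.1091 / 922.7879 = 0.28187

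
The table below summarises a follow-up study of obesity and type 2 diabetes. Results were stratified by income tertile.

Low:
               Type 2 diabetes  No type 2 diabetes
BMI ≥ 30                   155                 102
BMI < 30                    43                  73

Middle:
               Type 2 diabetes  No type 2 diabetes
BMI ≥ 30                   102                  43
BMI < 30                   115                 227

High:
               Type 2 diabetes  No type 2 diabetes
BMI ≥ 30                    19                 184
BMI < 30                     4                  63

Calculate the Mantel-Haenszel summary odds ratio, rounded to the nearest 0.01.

OR_MH = Σ(aᵢdᵢ/nᵢ) / Σ(bᵢcᵢ/nᵢ), where nᵢ is the stratum total.
Stratum 1 (Low): n = 373; a·d/n = 155·73/373 = 30.3351; b·c/n = 102·43/373 = 11.7587
Stratum 2 (Middle): n = 487; a·d/n = 102·227/487 = 47.5441; b·c/n = 43·115/487 = 10.1540
Stratum 3 (High): n = 270; a·d/n = 19·63/270 = 4.4333; b·c/n = 184·4/270 = 2.7259
OR_MH = (30.3351 + 47.5441 + 4.4333) / (11.7587 + 10.1540 + 2.7259) = 82.3126 / 24.6386 = 3.34079

3.34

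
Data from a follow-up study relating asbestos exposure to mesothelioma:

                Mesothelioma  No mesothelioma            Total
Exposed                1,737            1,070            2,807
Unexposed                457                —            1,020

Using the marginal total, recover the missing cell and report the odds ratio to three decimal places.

2.000

The missing cell is in the unexposed row: 1020 − 457 = 563.
So a = 1737, b = 1070, c = 457, d = 563.
OR = (a·d)/(b·c) = (1737 × 563) / (1070 × 457) = 977931 / 488990 = 1.99990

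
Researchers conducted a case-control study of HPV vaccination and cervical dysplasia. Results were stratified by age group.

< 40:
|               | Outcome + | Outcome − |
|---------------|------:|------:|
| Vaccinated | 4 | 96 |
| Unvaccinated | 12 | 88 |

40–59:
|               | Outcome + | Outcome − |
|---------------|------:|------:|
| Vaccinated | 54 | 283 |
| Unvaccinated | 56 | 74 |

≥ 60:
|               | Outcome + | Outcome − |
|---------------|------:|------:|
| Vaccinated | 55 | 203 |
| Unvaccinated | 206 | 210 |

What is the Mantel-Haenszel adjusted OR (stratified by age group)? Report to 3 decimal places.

OR_MH = Σ(aᵢdᵢ/nᵢ) / Σ(bᵢcᵢ/nᵢ), where nᵢ is the stratum total.
Stratum 1 (< 40): n = 200; a·d/n = 4·88/200 = 1.7600; b·c/n = 96·12/200 = 5.7600
Stratum 2 (40–59): n = 467; a·d/n = 54·74/467 = 8.5567; b·c/n = 283·56/467 = 33.9358
Stratum 3 (≥ 60): n = 674; a·d/n = 55·210/674 = 17.1365; b·c/n = 203·206/674 = 62.0445
OR_MH = (1.7600 + 8.5567 + 17.1365) / (5.7600 + 33.9358 + 62.0445) = 27.4532 / 101.7403 = 0.26984

0.270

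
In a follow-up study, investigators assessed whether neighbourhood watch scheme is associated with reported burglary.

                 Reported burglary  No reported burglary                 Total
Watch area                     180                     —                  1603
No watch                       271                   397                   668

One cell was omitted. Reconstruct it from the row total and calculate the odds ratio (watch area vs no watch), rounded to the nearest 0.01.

The missing cell is in the exposed row: 1603 − 180 = 1423.
So a = 180, b = 1423, c = 271, d = 397.
OR = (a·d)/(b·c) = (180 × 397) / (1423 × 271) = 71460 / 385633 = 0.18531

0.19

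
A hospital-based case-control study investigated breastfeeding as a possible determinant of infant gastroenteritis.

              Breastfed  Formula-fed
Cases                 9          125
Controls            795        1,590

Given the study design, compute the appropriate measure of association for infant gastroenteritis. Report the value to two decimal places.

Reading the table with exposure as columns: a = 9 (Breastfed, case), b = 795 (Breastfed, non-case), c = 125 (Formula-fed, case), d = 1590.
This is a hospital-based case-control study: participants were sampled on outcome status, so risks in the source population cannot be estimated directly — relative risk is not valid here. The odds ratio is the appropriate measure.
OR = (a·d)/(b·c) = (9 × 1590) / (795 × 125) = 14310 / 99375 = 0.14400

0.14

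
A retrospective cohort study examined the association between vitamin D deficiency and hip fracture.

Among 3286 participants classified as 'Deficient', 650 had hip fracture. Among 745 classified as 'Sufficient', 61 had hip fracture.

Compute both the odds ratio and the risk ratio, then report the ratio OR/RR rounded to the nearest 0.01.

1.14

From the description: a = 650, b = 2636, c = 61, d = 684.
OR = (650·684)/(2636·61) = 444600/160796 = 2.76499
Risk in exposed = 650/3286 = 0.19781; risk in unexposed = 61/745 = 0.08188; RR = 2.41586
OR/RR = 2.76499 / 2.41586 = 1.14452
The outcome is not rare, so the OR lies further from 1 than the RR.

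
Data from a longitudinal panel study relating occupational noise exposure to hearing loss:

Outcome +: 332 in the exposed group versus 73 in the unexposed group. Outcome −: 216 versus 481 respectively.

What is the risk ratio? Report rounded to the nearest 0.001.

From the description: a = 332, b = 216, c = 73, d = 481.
Risk in exposed = 332/548 = 0.60584; risk in unexposed = 73/554 = 0.13177.
RR = 0.60584 / 0.13177 = 4.59774
The risk among the exposed is 4.60 times that among the unexposed.

4.598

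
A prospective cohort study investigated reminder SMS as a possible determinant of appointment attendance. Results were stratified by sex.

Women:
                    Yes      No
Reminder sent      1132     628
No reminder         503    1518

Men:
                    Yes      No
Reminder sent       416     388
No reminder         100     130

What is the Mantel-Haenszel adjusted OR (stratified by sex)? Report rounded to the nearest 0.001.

4.186

OR_MH = Σ(aᵢdᵢ/nᵢ) / Σ(bᵢcᵢ/nᵢ), where nᵢ is the stratum total.
Stratum 1 (Women): n = 3781; a·d/n = 1132·1518/3781 = 454.4766; b·c/n = 628·503/3781 = 83.5451
Stratum 2 (Men): n = 1034; a·d/n = 416·130/1034 = 52.3017; b·c/n = 388·100/1034 = 37.5242
OR_MH = (454.4766 + 52.3017) / (83.5451 + 37.5242) = 506.7783 / 121.0693 = 4.18585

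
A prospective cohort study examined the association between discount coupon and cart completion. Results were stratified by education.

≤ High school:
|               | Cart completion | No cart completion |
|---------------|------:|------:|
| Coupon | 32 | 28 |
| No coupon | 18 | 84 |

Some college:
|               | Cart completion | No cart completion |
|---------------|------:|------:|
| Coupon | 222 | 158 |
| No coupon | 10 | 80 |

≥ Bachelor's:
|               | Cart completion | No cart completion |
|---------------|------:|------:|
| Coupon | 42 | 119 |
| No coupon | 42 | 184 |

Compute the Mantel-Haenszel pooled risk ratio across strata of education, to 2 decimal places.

RR_MH = Σ(aᵢ·n₀ᵢ/nᵢ) / Σ(cᵢ·n₁ᵢ/nᵢ), with n₁ᵢ = aᵢ+bᵢ (exposed), n₀ᵢ = cᵢ+dᵢ (unexposed), nᵢ = n₁ᵢ+n₀ᵢ.
Stratum 1 (≤ High school): n₁ = 60, n₀ = 102, n = 162; a·n₀/n = 32·102/162 = 20.1481; c·n₁/n = 18·60/162 = 6.6667
Stratum 2 (Some college): n₁ = 380, n₀ = 90, n = 470; a·n₀/n = 222·90/470 = 42.5106; c·n₁/n = 10·380/470 = 8.0851
Stratum 3 (≥ Bachelor's): n₁ = 161, n₀ = 226, n = 387; a·n₀/n = 42·226/387 = 24.5271; c·n₁/n = 42·161/387 = 17.4729
RR_MH = (20.1481 + 42.5106 + 24.5271) / (6.6667 + 8.0851 + 17.4729) = 87.1859 / 32.2246 = 2.70557

2.71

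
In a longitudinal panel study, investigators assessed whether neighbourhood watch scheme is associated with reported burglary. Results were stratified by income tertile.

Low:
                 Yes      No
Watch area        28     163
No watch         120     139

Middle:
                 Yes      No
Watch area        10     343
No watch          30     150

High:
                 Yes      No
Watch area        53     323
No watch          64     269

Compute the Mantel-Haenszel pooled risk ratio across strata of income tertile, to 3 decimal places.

RR_MH = Σ(aᵢ·n₀ᵢ/nᵢ) / Σ(cᵢ·n₁ᵢ/nᵢ), with n₁ᵢ = aᵢ+bᵢ (exposed), n₀ᵢ = cᵢ+dᵢ (unexposed), nᵢ = n₁ᵢ+n₀ᵢ.
Stratum 1 (Low): n₁ = 191, n₀ = 259, n = 450; a·n₀/n = 28·259/450 = 16.1156; c·n₁/n = 120·191/450 = 50.9333
Stratum 2 (Middle): n₁ = 353, n₀ = 180, n = 533; a·n₀/n = 10·180/533 = 3.3771; c·n₁/n = 30·353/533 = 19.8687
Stratum 3 (High): n₁ = 376, n₀ = 333, n = 709; a·n₀/n = 53·333/709 = 24.8928; c·n₁/n = 64·376/709 = 33.9408
RR_MH = (16.1156 + 3.3771 + 24.8928) / (50.9333 + 19.8687 + 33.9408) = 44.3855 / 104.7428 = 0.42376

0.424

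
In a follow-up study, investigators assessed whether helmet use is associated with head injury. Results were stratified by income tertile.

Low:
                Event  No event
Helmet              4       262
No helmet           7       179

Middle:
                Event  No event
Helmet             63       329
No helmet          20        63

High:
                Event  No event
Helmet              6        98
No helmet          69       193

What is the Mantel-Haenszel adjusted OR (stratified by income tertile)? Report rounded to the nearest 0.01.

OR_MH = Σ(aᵢdᵢ/nᵢ) / Σ(bᵢcᵢ/nᵢ), where nᵢ is the stratum total.
Stratum 1 (Low): n = 452; a·d/n = 4·179/452 = 1.5841; b·c/n = 262·7/452 = 4.0575
Stratum 2 (Middle): n = 475; a·d/n = 63·63/475 = 8.3558; b·c/n = 329·20/475 = 13.8526
Stratum 3 (High): n = 366; a·d/n = 6·193/366 = 3.1639; b·c/n = 98·69/366 = 18.4754
OR_MH = (1.5841 + 8.3558 + 3.1639) / (4.0575 + 13.8526 + 18.4754) = 13.1038 / 36.3856 = 0.36014

0.36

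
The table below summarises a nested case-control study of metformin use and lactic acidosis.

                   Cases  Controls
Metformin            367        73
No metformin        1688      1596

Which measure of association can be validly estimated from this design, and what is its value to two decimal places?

Cells: a = 367, b = 73, c = 1688, d = 1596.
This is a nested case-control study: participants were sampled on outcome status, so risks in the source population cannot be estimated directly — relative risk is not valid here. The odds ratio is the appropriate measure.
OR = (a·d)/(b·c) = (367 × 1596) / (73 × 1688) = 585732 / 123224 = 4.75339

4.75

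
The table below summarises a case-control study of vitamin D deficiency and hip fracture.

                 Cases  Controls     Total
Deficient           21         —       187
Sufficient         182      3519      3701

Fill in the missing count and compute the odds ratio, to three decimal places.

2.446

The missing cell is in the exposed row: 187 − 21 = 166.
So a = 21, b = 166, c = 182, d = 3519.
OR = (a·d)/(b·c) = (21 × 3519) / (166 × 182) = 73899 / 30212 = 2.44601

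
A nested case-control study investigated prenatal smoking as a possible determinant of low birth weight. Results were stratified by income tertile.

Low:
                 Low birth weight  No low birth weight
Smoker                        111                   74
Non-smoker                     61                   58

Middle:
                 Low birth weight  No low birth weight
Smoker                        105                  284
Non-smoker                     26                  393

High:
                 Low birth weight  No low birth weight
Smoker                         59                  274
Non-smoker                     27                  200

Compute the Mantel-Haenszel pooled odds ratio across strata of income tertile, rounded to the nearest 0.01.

2.51

OR_MH = Σ(aᵢdᵢ/nᵢ) / Σ(bᵢcᵢ/nᵢ), where nᵢ is the stratum total.
Stratum 1 (Low): n = 304; a·d/n = 111·58/304 = 21.1776; b·c/n = 74·61/304 = 14.8487
Stratum 2 (Middle): n = 808; a·d/n = 105·393/808 = 51.0705; b·c/n = 284·26/808 = 9.1386
Stratum 3 (High): n = 560; a·d/n = 59·200/560 = 21.0714; b·c/n = 274·27/560 = 13.2107
OR_MH = (21.1776 + 51.0705 + 21.0714) / (14.8487 + 9.1386 + 13.2107) = 93.3196 / 37.1980 = 2.50873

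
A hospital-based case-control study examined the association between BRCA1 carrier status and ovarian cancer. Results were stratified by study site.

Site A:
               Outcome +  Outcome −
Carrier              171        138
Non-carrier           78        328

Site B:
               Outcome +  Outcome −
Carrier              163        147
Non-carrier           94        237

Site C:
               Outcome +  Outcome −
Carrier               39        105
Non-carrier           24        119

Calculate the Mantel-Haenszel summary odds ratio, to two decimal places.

3.41

OR_MH = Σ(aᵢdᵢ/nᵢ) / Σ(bᵢcᵢ/nᵢ), where nᵢ is the stratum total.
Stratum 1 (Site A): n = 715; a·d/n = 171·328/715 = 78.4448; b·c/n = 138·78/715 = 15.0545
Stratum 2 (Site B): n = 641; a·d/n = 163·237/641 = 60.2668; b·c/n = 147·94/641 = 21.5569
Stratum 3 (Site C): n = 287; a·d/n = 39·119/287 = 16.1707; b·c/n = 105·24/287 = 8.7805
OR_MH = (78.4448 + 60.2668 + 16.1707) / (15.0545 + 21.5569 + 8.7805) = 154.8823 / 45.3920 = 3.41211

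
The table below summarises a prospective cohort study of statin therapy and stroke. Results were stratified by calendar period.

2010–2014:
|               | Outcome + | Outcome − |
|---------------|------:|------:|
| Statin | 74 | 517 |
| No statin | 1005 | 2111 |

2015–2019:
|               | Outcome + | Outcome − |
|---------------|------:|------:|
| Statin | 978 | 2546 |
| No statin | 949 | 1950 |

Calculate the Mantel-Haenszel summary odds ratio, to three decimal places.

0.657

OR_MH = Σ(aᵢdᵢ/nᵢ) / Σ(bᵢcᵢ/nᵢ), where nᵢ is the stratum total.
Stratum 1 (2010–2014): n = 3707; a·d/n = 74·2111/3707 = 42.1403; b·c/n = 517·1005/3707 = 140.1632
Stratum 2 (2015–2019): n = 6423; a·d/n = 978·1950/6423 = 296.9173; b·c/n = 2546·949/6423 = 376.1722
OR_MH = (42.1403 + 296.9173) / (140.1632 + 376.1722) = 339.0576 / 516.3354 = 0.65666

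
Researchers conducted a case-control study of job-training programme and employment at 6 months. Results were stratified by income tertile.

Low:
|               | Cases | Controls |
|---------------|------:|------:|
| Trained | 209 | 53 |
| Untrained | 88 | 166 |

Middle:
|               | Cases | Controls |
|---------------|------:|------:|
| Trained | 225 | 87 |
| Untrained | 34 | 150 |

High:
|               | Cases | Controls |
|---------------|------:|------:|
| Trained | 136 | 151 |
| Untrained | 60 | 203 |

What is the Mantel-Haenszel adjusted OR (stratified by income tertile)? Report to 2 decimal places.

5.89

OR_MH = Σ(aᵢdᵢ/nᵢ) / Σ(bᵢcᵢ/nᵢ), where nᵢ is the stratum total.
Stratum 1 (Low): n = 516; a·d/n = 209·166/516 = 67.2364; b·c/n = 53·88/516 = 9.0388
Stratum 2 (Middle): n = 496; a·d/n = 225·150/496 = 68.0444; b·c/n = 87·34/496 = 5.9637
Stratum 3 (High): n = 550; a·d/n = 136·203/550 = 50.1964; b·c/n = 151·60/550 = 16.4727
OR_MH = (67.2364 + 68.0444 + 50.1964) / (9.0388 + 5.9637 + 16.4727) = 185.4772 / 31.4752 = 5.89280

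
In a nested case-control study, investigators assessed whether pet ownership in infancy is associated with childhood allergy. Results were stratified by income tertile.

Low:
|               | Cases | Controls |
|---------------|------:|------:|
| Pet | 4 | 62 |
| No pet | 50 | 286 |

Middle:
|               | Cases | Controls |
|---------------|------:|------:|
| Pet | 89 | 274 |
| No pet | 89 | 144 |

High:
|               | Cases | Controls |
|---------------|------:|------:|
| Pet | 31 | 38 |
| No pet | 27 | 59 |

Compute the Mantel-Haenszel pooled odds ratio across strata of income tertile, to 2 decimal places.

OR_MH = Σ(aᵢdᵢ/nᵢ) / Σ(bᵢcᵢ/nᵢ), where nᵢ is the stratum total.
Stratum 1 (Low): n = 402; a·d/n = 4·286/402 = 2.8458; b·c/n = 62·50/402 = 7.7114
Stratum 2 (Middle): n = 596; a·d/n = 89·144/596 = 21.5034; b·c/n = 274·89/596 = 40.9161
Stratum 3 (High): n = 155; a·d/n = 31·59/155 = 11.8000; b·c/n = 38·27/155 = 6.6194
OR_MH = (2.8458 + 21.5034 + 11.8000) / (7.7114 + 40.9161 + 6.6194) = 36.1491 / 55.2469 = 0.65432

0.65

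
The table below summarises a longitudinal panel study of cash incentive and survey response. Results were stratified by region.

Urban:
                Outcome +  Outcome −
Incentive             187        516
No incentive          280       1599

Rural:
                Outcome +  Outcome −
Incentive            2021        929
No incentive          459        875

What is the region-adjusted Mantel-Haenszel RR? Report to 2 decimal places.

1.95

RR_MH = Σ(aᵢ·n₀ᵢ/nᵢ) / Σ(cᵢ·n₁ᵢ/nᵢ), with n₁ᵢ = aᵢ+bᵢ (exposed), n₀ᵢ = cᵢ+dᵢ (unexposed), nᵢ = n₁ᵢ+n₀ᵢ.
Stratum 1 (Urban): n₁ = 703, n₀ = 1879, n = 2582; a·n₀/n = 187·1879/2582 = 136.0856; c·n₁/n = 280·703/2582 = 76.2355
Stratum 2 (Rural): n₁ = 2950, n₀ = 1334, n = 4284; a·n₀/n = 2021·1334/4284 = 629.3217; c·n₁/n = 459·2950/4284 = 316.0714
RR_MH = (136.0856 + 629.3217) / (76.2355 + 316.0714) = 765.4073 / 392.3069 = 1.95104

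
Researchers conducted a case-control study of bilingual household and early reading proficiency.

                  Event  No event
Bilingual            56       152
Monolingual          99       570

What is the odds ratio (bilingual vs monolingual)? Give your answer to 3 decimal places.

Cells: a = 56, b = 152, c = 99, d = 570.
OR = (a·d)/(b·c) = (56 × 570) / (152 × 99) = 31920 / 15048 = 2.12121
The odds of early reading proficiency are about 2.12 times as high in the bilingual group.

2.121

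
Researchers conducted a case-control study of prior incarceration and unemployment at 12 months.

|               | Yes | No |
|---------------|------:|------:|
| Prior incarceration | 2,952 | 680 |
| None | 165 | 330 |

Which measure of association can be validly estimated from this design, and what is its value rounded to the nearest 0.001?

Cells: a = 2952, b = 680, c = 165, d = 330.
This is a case-control study: participants were sampled on outcome status, so risks in the source population cannot be estimated directly — relative risk is not valid here. The odds ratio is the appropriate measure.
OR = (a·d)/(b·c) = (2952 × 330) / (680 × 165) = 974160 / 112200 = 8.68235

8.682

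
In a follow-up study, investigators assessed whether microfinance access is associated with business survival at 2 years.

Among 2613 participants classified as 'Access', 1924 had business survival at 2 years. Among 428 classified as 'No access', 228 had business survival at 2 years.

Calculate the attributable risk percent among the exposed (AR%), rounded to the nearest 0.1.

From the description: a = 1924, b = 689, c = 228, d = 200.
Risk in exposed = 1924/2613 = 0.73632; risk in unexposed = 228/428 = 0.53271.
RR = 0.73632/0.53271 = 1.38221
AR% = (RR − 1)/RR × 100 = (1.38221 − 1)/1.38221 × 100 = 27.6522%

27.7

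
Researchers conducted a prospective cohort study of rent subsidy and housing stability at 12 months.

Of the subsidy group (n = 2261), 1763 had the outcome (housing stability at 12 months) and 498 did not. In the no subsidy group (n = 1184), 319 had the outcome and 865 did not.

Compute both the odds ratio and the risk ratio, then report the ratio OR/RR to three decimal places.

3.317

From the description: a = 1763, b = 498, c = 319, d = 865.
OR = (1763·865)/(498·319) = 1524995/158862 = 9.59950
Risk in exposed = 1763/2261 = 0.77974; risk in unexposed = 319/1184 = 0.26943; RR = 2.89409
OR/RR = 9.59950 / 2.89409 = 3.31692
The outcome is not rare, so the OR lies further from 1 than the RR.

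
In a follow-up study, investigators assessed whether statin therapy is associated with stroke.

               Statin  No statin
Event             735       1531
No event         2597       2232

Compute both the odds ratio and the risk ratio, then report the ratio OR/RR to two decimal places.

0.76

Reading the table with exposure as columns: a = 735 (Statin, case), b = 2597 (Statin, non-case), c = 1531 (No statin, case), d = 2232.
OR = (735·2232)/(2597·1531) = 1640520/3976007 = 0.41260
Risk in exposed = 735/3332 = 0.22059; risk in unexposed = 1531/3763 = 0.40686; RR = 0.54218
OR/RR = 0.41260 / 0.54218 = 0.76101
The outcome is not rare, so the OR lies further from 1 than the RR.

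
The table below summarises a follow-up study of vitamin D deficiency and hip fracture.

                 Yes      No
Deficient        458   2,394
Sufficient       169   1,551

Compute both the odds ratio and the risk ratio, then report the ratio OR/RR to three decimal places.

Cells: a = 458, b = 2394, c = 169, d = 1551.
OR = (458·1551)/(2394·169) = 710358/404586 = 1.75577
Risk in exposed = 458/2852 = 0.16059; risk in unexposed = 169/1720 = 0.09826; RR = 1.63440
OR/RR = 1.75577 / 1.63440 = 1.07426
The outcome is not rare, so the OR lies further from 1 than the RR.

1.074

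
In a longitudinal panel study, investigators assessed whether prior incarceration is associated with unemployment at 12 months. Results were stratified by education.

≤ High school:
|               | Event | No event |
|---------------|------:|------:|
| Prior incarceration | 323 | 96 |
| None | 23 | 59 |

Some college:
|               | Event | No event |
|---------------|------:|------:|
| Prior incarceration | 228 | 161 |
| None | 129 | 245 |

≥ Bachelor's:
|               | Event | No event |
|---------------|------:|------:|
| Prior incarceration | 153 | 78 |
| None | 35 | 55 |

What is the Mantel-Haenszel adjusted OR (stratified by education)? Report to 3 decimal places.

OR_MH = Σ(aᵢdᵢ/nᵢ) / Σ(bᵢcᵢ/nᵢ), where nᵢ is the stratum total.
Stratum 1 (≤ High school): n = 501; a·d/n = 323·59/501 = 38.0379; b·c/n = 96·23/501 = 4.4072
Stratum 2 (Some college): n = 763; a·d/n = 228·245/763 = 73.2110; b·c/n = 161·129/763 = 27.2202
Stratum 3 (≥ Bachelor's): n = 321; a·d/n = 153·55/321 = 26.2150; b·c/n = 78·35/321 = 8.5047
OR_MH = (38.0379 + 73.2110 + 26.2150) / (4.4072 + 27.2202 + 8.5047) = 137.4639 / 40.1320 = 3.42529

3.425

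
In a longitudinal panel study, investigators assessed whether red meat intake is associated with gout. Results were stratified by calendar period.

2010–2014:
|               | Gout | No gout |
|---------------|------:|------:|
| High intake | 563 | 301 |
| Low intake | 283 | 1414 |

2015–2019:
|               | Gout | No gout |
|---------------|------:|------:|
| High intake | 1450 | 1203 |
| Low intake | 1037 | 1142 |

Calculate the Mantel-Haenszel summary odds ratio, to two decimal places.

OR_MH = Σ(aᵢdᵢ/nᵢ) / Σ(bᵢcᵢ/nᵢ), where nᵢ is the stratum total.
Stratum 1 (2010–2014): n = 2561; a·d/n = 563·1414/2561 = 310.8481; b·c/n = 301·283/2561 = 33.2616
Stratum 2 (2015–2019): n = 4832; a·d/n = 1450·1142/4832 = 342.6945; b·c/n = 1203·1037/4832 = 258.1769
OR_MH = (310.8481 + 342.6945) / (33.2616 + 258.1769) = 653.5426 / 291.4386 = 2.24247

2.24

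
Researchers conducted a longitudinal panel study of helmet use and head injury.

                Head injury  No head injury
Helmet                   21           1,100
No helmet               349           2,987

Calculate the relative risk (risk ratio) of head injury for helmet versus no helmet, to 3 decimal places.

0.179

Cells: a = 21, b = 1100, c = 349, d = 2987.
Risk in exposed = 21/1121 = 0.01873; risk in unexposed = 349/3336 = 0.10462.
RR = 0.01873 / 0.10462 = 0.17907
The risk is 82% lower among the exposed than among the unexposed.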